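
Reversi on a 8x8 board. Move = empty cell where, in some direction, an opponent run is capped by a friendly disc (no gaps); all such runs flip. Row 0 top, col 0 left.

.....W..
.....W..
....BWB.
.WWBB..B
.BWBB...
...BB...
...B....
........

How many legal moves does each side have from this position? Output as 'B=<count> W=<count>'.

-- B to move --
(0,4): flips 1 -> legal
(0,6): flips 1 -> legal
(1,4): no bracket -> illegal
(1,6): flips 1 -> legal
(2,0): flips 2 -> legal
(2,1): flips 2 -> legal
(2,2): no bracket -> illegal
(2,3): flips 1 -> legal
(3,0): flips 2 -> legal
(3,5): no bracket -> illegal
(3,6): no bracket -> illegal
(4,0): no bracket -> illegal
(5,1): flips 1 -> legal
(5,2): no bracket -> illegal
B mobility = 8
-- W to move --
(1,3): no bracket -> illegal
(1,4): no bracket -> illegal
(1,6): no bracket -> illegal
(1,7): no bracket -> illegal
(2,2): no bracket -> illegal
(2,3): flips 1 -> legal
(2,7): flips 1 -> legal
(3,0): no bracket -> illegal
(3,5): flips 2 -> legal
(3,6): no bracket -> illegal
(4,0): flips 1 -> legal
(4,5): flips 2 -> legal
(4,6): no bracket -> illegal
(4,7): no bracket -> illegal
(5,0): flips 1 -> legal
(5,1): flips 1 -> legal
(5,2): flips 2 -> legal
(5,5): no bracket -> illegal
(6,2): no bracket -> illegal
(6,4): flips 1 -> legal
(6,5): flips 2 -> legal
(7,2): no bracket -> illegal
(7,3): no bracket -> illegal
(7,4): no bracket -> illegal
W mobility = 10

Answer: B=8 W=10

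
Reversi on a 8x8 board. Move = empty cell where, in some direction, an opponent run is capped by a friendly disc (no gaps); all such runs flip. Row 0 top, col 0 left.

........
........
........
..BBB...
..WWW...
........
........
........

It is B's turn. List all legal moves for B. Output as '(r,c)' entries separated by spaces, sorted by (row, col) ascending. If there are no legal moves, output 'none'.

(3,1): no bracket -> illegal
(3,5): no bracket -> illegal
(4,1): no bracket -> illegal
(4,5): no bracket -> illegal
(5,1): flips 1 -> legal
(5,2): flips 2 -> legal
(5,3): flips 1 -> legal
(5,4): flips 2 -> legal
(5,5): flips 1 -> legal

Answer: (5,1) (5,2) (5,3) (5,4) (5,5)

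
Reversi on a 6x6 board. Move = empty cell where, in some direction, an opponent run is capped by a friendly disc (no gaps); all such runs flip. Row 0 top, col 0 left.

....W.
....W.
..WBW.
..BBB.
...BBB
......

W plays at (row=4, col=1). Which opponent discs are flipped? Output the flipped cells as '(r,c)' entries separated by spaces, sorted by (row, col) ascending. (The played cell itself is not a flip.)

Dir NW: first cell '.' (not opp) -> no flip
Dir N: first cell '.' (not opp) -> no flip
Dir NE: opp run (3,2) (2,3) capped by W -> flip
Dir W: first cell '.' (not opp) -> no flip
Dir E: first cell '.' (not opp) -> no flip
Dir SW: first cell '.' (not opp) -> no flip
Dir S: first cell '.' (not opp) -> no flip
Dir SE: first cell '.' (not opp) -> no flip

Answer: (2,3) (3,2)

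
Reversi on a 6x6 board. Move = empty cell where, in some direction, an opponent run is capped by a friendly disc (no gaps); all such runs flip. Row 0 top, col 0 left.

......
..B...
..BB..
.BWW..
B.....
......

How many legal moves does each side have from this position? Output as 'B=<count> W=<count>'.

Answer: B=5 W=5

Derivation:
-- B to move --
(2,1): no bracket -> illegal
(2,4): no bracket -> illegal
(3,4): flips 2 -> legal
(4,1): flips 1 -> legal
(4,2): flips 1 -> legal
(4,3): flips 1 -> legal
(4,4): flips 1 -> legal
B mobility = 5
-- W to move --
(0,1): no bracket -> illegal
(0,2): flips 2 -> legal
(0,3): no bracket -> illegal
(1,1): flips 1 -> legal
(1,3): flips 1 -> legal
(1,4): flips 1 -> legal
(2,0): no bracket -> illegal
(2,1): no bracket -> illegal
(2,4): no bracket -> illegal
(3,0): flips 1 -> legal
(3,4): no bracket -> illegal
(4,1): no bracket -> illegal
(4,2): no bracket -> illegal
(5,0): no bracket -> illegal
(5,1): no bracket -> illegal
W mobility = 5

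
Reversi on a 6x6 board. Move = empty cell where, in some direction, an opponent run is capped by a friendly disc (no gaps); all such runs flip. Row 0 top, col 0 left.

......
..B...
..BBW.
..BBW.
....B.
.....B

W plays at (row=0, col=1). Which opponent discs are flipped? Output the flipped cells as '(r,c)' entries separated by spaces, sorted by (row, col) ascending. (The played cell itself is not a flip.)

Dir NW: edge -> no flip
Dir N: edge -> no flip
Dir NE: edge -> no flip
Dir W: first cell '.' (not opp) -> no flip
Dir E: first cell '.' (not opp) -> no flip
Dir SW: first cell '.' (not opp) -> no flip
Dir S: first cell '.' (not opp) -> no flip
Dir SE: opp run (1,2) (2,3) capped by W -> flip

Answer: (1,2) (2,3)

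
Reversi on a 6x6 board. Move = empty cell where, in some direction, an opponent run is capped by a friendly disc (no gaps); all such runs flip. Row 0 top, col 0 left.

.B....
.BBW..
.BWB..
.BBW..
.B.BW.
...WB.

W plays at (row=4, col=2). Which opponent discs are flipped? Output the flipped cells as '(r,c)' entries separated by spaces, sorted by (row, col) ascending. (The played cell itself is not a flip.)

Dir NW: opp run (3,1), next='.' -> no flip
Dir N: opp run (3,2) capped by W -> flip
Dir NE: first cell 'W' (not opp) -> no flip
Dir W: opp run (4,1), next='.' -> no flip
Dir E: opp run (4,3) capped by W -> flip
Dir SW: first cell '.' (not opp) -> no flip
Dir S: first cell '.' (not opp) -> no flip
Dir SE: first cell 'W' (not opp) -> no flip

Answer: (3,2) (4,3)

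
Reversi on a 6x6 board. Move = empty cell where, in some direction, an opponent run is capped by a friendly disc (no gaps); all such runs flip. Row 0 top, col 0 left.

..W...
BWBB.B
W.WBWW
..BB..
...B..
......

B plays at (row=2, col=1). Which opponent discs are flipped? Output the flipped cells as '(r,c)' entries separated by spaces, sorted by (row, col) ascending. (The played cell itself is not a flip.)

Dir NW: first cell 'B' (not opp) -> no flip
Dir N: opp run (1,1), next='.' -> no flip
Dir NE: first cell 'B' (not opp) -> no flip
Dir W: opp run (2,0), next=edge -> no flip
Dir E: opp run (2,2) capped by B -> flip
Dir SW: first cell '.' (not opp) -> no flip
Dir S: first cell '.' (not opp) -> no flip
Dir SE: first cell 'B' (not opp) -> no flip

Answer: (2,2)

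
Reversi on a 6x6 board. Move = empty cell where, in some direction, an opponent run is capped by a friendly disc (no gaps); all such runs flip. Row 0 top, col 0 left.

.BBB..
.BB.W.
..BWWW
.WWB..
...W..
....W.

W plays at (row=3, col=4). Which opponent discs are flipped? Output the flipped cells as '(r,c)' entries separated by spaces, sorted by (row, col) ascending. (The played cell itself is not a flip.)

Dir NW: first cell 'W' (not opp) -> no flip
Dir N: first cell 'W' (not opp) -> no flip
Dir NE: first cell 'W' (not opp) -> no flip
Dir W: opp run (3,3) capped by W -> flip
Dir E: first cell '.' (not opp) -> no flip
Dir SW: first cell 'W' (not opp) -> no flip
Dir S: first cell '.' (not opp) -> no flip
Dir SE: first cell '.' (not opp) -> no flip

Answer: (3,3)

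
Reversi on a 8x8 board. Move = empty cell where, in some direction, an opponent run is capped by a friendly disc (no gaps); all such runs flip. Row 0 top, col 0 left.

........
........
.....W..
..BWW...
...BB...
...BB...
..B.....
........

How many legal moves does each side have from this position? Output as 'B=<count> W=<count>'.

-- B to move --
(1,4): no bracket -> illegal
(1,5): no bracket -> illegal
(1,6): flips 2 -> legal
(2,2): flips 1 -> legal
(2,3): flips 1 -> legal
(2,4): flips 1 -> legal
(2,6): no bracket -> illegal
(3,5): flips 2 -> legal
(3,6): no bracket -> illegal
(4,2): no bracket -> illegal
(4,5): no bracket -> illegal
B mobility = 5
-- W to move --
(2,1): no bracket -> illegal
(2,2): no bracket -> illegal
(2,3): no bracket -> illegal
(3,1): flips 1 -> legal
(3,5): no bracket -> illegal
(4,1): no bracket -> illegal
(4,2): no bracket -> illegal
(4,5): no bracket -> illegal
(5,1): no bracket -> illegal
(5,2): flips 1 -> legal
(5,5): flips 1 -> legal
(6,1): no bracket -> illegal
(6,3): flips 2 -> legal
(6,4): flips 2 -> legal
(6,5): no bracket -> illegal
(7,1): no bracket -> illegal
(7,2): no bracket -> illegal
(7,3): no bracket -> illegal
W mobility = 5

Answer: B=5 W=5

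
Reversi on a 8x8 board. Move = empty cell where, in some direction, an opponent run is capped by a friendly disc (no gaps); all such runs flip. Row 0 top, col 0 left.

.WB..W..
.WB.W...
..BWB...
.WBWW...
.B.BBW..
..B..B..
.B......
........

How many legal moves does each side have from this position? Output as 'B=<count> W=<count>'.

-- B to move --
(0,0): flips 2 -> legal
(0,3): no bracket -> illegal
(0,4): flips 1 -> legal
(0,6): no bracket -> illegal
(1,0): flips 1 -> legal
(1,3): flips 2 -> legal
(1,5): no bracket -> illegal
(1,6): no bracket -> illegal
(2,0): flips 1 -> legal
(2,1): flips 1 -> legal
(2,5): flips 1 -> legal
(3,0): flips 1 -> legal
(3,5): flips 3 -> legal
(3,6): no bracket -> illegal
(4,0): flips 1 -> legal
(4,2): flips 1 -> legal
(4,6): flips 1 -> legal
(5,4): no bracket -> illegal
(5,6): flips 3 -> legal
B mobility = 13
-- W to move --
(0,3): flips 1 -> legal
(1,3): flips 2 -> legal
(1,5): flips 1 -> legal
(2,1): flips 1 -> legal
(2,5): flips 1 -> legal
(3,0): no bracket -> illegal
(3,5): no bracket -> illegal
(4,0): no bracket -> illegal
(4,2): flips 2 -> legal
(4,6): no bracket -> illegal
(5,0): flips 2 -> legal
(5,1): flips 1 -> legal
(5,3): flips 1 -> legal
(5,4): flips 1 -> legal
(5,6): no bracket -> illegal
(6,0): no bracket -> illegal
(6,2): no bracket -> illegal
(6,3): no bracket -> illegal
(6,4): no bracket -> illegal
(6,5): flips 1 -> legal
(6,6): flips 2 -> legal
(7,0): flips 3 -> legal
(7,1): no bracket -> illegal
(7,2): no bracket -> illegal
W mobility = 13

Answer: B=13 W=13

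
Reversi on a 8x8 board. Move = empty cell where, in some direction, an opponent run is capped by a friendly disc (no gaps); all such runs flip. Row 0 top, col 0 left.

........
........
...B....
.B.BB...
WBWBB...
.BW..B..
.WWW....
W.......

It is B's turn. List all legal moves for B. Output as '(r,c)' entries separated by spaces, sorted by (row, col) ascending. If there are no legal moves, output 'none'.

(3,0): no bracket -> illegal
(3,2): no bracket -> illegal
(5,0): no bracket -> illegal
(5,3): flips 2 -> legal
(5,4): no bracket -> illegal
(6,0): no bracket -> illegal
(6,4): no bracket -> illegal
(7,1): flips 1 -> legal
(7,2): no bracket -> illegal
(7,3): flips 1 -> legal
(7,4): flips 2 -> legal

Answer: (5,3) (7,1) (7,3) (7,4)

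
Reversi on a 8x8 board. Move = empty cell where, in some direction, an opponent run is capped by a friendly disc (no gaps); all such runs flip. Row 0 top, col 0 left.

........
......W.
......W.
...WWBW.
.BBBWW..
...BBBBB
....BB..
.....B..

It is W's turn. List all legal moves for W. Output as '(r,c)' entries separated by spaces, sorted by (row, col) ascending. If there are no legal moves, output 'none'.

Answer: (2,5) (4,0) (5,1) (5,2) (6,2) (6,3) (6,6) (6,7) (7,4)

Derivation:
(2,4): no bracket -> illegal
(2,5): flips 1 -> legal
(3,0): no bracket -> illegal
(3,1): no bracket -> illegal
(3,2): no bracket -> illegal
(4,0): flips 3 -> legal
(4,6): no bracket -> illegal
(4,7): no bracket -> illegal
(5,0): no bracket -> illegal
(5,1): flips 1 -> legal
(5,2): flips 1 -> legal
(6,2): flips 1 -> legal
(6,3): flips 3 -> legal
(6,6): flips 1 -> legal
(6,7): flips 1 -> legal
(7,3): no bracket -> illegal
(7,4): flips 2 -> legal
(7,6): no bracket -> illegal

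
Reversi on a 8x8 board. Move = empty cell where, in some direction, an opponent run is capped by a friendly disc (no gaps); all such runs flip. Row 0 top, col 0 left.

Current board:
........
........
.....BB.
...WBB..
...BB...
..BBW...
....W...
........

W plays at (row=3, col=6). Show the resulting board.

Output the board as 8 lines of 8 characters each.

Answer: ........
........
.....BB.
...WWWW.
...BB...
..BBW...
....W...
........

Derivation:
Place W at (3,6); scan 8 dirs for brackets.
Dir NW: opp run (2,5), next='.' -> no flip
Dir N: opp run (2,6), next='.' -> no flip
Dir NE: first cell '.' (not opp) -> no flip
Dir W: opp run (3,5) (3,4) capped by W -> flip
Dir E: first cell '.' (not opp) -> no flip
Dir SW: first cell '.' (not opp) -> no flip
Dir S: first cell '.' (not opp) -> no flip
Dir SE: first cell '.' (not opp) -> no flip
All flips: (3,4) (3,5)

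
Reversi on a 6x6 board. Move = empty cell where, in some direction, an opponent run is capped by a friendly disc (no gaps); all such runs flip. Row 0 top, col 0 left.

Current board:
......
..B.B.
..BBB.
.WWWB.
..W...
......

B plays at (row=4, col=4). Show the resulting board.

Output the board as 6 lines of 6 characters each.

Answer: ......
..B.B.
..BBB.
.WWBB.
..W.B.
......

Derivation:
Place B at (4,4); scan 8 dirs for brackets.
Dir NW: opp run (3,3) capped by B -> flip
Dir N: first cell 'B' (not opp) -> no flip
Dir NE: first cell '.' (not opp) -> no flip
Dir W: first cell '.' (not opp) -> no flip
Dir E: first cell '.' (not opp) -> no flip
Dir SW: first cell '.' (not opp) -> no flip
Dir S: first cell '.' (not opp) -> no flip
Dir SE: first cell '.' (not opp) -> no flip
All flips: (3,3)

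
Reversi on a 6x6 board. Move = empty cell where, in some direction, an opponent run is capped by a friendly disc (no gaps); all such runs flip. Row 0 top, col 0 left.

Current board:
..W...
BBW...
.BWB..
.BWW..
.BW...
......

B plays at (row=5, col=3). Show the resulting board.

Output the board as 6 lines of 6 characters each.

Place B at (5,3); scan 8 dirs for brackets.
Dir NW: opp run (4,2) capped by B -> flip
Dir N: first cell '.' (not opp) -> no flip
Dir NE: first cell '.' (not opp) -> no flip
Dir W: first cell '.' (not opp) -> no flip
Dir E: first cell '.' (not opp) -> no flip
Dir SW: edge -> no flip
Dir S: edge -> no flip
Dir SE: edge -> no flip
All flips: (4,2)

Answer: ..W...
BBW...
.BWB..
.BWW..
.BB...
...B..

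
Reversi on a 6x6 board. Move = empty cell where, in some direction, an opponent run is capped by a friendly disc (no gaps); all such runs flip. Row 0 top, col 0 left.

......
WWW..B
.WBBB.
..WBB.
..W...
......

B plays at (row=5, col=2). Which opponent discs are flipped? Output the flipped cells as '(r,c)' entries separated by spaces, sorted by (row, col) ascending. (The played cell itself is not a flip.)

Dir NW: first cell '.' (not opp) -> no flip
Dir N: opp run (4,2) (3,2) capped by B -> flip
Dir NE: first cell '.' (not opp) -> no flip
Dir W: first cell '.' (not opp) -> no flip
Dir E: first cell '.' (not opp) -> no flip
Dir SW: edge -> no flip
Dir S: edge -> no flip
Dir SE: edge -> no flip

Answer: (3,2) (4,2)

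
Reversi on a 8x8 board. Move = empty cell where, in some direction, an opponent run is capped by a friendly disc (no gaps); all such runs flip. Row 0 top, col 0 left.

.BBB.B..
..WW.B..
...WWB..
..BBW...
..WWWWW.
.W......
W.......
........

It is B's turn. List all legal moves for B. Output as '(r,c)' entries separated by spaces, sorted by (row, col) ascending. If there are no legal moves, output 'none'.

Answer: (1,4) (2,1) (2,2) (3,5) (5,2) (5,3) (5,4) (5,5) (5,6)

Derivation:
(0,4): no bracket -> illegal
(1,1): no bracket -> illegal
(1,4): flips 1 -> legal
(2,1): flips 1 -> legal
(2,2): flips 3 -> legal
(3,1): no bracket -> illegal
(3,5): flips 3 -> legal
(3,6): no bracket -> illegal
(3,7): no bracket -> illegal
(4,0): no bracket -> illegal
(4,1): no bracket -> illegal
(4,7): no bracket -> illegal
(5,0): no bracket -> illegal
(5,2): flips 3 -> legal
(5,3): flips 1 -> legal
(5,4): flips 1 -> legal
(5,5): flips 1 -> legal
(5,6): flips 4 -> legal
(5,7): no bracket -> illegal
(6,1): no bracket -> illegal
(6,2): no bracket -> illegal
(7,0): no bracket -> illegal
(7,1): no bracket -> illegal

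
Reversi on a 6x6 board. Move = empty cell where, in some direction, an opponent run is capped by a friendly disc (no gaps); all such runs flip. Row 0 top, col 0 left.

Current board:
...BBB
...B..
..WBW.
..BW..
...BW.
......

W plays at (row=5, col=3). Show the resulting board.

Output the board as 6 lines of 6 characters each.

Place W at (5,3); scan 8 dirs for brackets.
Dir NW: first cell '.' (not opp) -> no flip
Dir N: opp run (4,3) capped by W -> flip
Dir NE: first cell 'W' (not opp) -> no flip
Dir W: first cell '.' (not opp) -> no flip
Dir E: first cell '.' (not opp) -> no flip
Dir SW: edge -> no flip
Dir S: edge -> no flip
Dir SE: edge -> no flip
All flips: (4,3)

Answer: ...BBB
...B..
..WBW.
..BW..
...WW.
...W..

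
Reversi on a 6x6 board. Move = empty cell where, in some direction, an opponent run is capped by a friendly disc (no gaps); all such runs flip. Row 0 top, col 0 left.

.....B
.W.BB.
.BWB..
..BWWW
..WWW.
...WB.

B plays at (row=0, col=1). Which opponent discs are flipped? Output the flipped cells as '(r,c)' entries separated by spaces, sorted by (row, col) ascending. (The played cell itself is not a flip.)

Dir NW: edge -> no flip
Dir N: edge -> no flip
Dir NE: edge -> no flip
Dir W: first cell '.' (not opp) -> no flip
Dir E: first cell '.' (not opp) -> no flip
Dir SW: first cell '.' (not opp) -> no flip
Dir S: opp run (1,1) capped by B -> flip
Dir SE: first cell '.' (not opp) -> no flip

Answer: (1,1)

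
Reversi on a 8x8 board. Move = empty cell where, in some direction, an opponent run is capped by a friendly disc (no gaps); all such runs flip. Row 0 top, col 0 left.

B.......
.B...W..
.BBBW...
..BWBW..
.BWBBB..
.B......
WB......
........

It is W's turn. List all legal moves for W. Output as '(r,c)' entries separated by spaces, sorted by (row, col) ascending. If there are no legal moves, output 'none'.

Answer: (1,2) (1,3) (2,0) (3,1) (4,0) (4,6) (5,3) (5,4) (5,5) (6,2)

Derivation:
(0,1): no bracket -> illegal
(0,2): no bracket -> illegal
(1,0): no bracket -> illegal
(1,2): flips 2 -> legal
(1,3): flips 1 -> legal
(1,4): no bracket -> illegal
(2,0): flips 3 -> legal
(2,5): no bracket -> illegal
(3,0): no bracket -> illegal
(3,1): flips 1 -> legal
(3,6): no bracket -> illegal
(4,0): flips 1 -> legal
(4,6): flips 3 -> legal
(5,0): no bracket -> illegal
(5,2): no bracket -> illegal
(5,3): flips 2 -> legal
(5,4): flips 2 -> legal
(5,5): flips 2 -> legal
(5,6): no bracket -> illegal
(6,2): flips 1 -> legal
(7,0): no bracket -> illegal
(7,1): no bracket -> illegal
(7,2): no bracket -> illegal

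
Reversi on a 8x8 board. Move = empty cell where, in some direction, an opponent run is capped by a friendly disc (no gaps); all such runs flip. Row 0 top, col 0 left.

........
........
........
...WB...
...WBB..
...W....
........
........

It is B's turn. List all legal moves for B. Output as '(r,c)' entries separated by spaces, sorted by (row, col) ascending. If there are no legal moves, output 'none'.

Answer: (2,2) (3,2) (4,2) (5,2) (6,2)

Derivation:
(2,2): flips 1 -> legal
(2,3): no bracket -> illegal
(2,4): no bracket -> illegal
(3,2): flips 1 -> legal
(4,2): flips 1 -> legal
(5,2): flips 1 -> legal
(5,4): no bracket -> illegal
(6,2): flips 1 -> legal
(6,3): no bracket -> illegal
(6,4): no bracket -> illegal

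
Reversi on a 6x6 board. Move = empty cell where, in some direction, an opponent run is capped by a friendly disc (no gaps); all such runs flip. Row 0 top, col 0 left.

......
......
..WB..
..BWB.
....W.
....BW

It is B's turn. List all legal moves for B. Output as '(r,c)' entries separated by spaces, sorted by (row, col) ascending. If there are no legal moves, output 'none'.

(1,1): no bracket -> illegal
(1,2): flips 1 -> legal
(1,3): no bracket -> illegal
(2,1): flips 1 -> legal
(2,4): no bracket -> illegal
(3,1): no bracket -> illegal
(3,5): no bracket -> illegal
(4,2): no bracket -> illegal
(4,3): flips 1 -> legal
(4,5): no bracket -> illegal
(5,3): no bracket -> illegal

Answer: (1,2) (2,1) (4,3)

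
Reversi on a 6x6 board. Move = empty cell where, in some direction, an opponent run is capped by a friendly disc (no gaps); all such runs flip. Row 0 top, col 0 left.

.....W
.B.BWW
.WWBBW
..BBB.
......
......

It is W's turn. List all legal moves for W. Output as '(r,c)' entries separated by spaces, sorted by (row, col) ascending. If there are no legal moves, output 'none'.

Answer: (0,0) (0,1) (0,4) (1,2) (4,1) (4,2) (4,3) (4,4)

Derivation:
(0,0): flips 1 -> legal
(0,1): flips 1 -> legal
(0,2): no bracket -> illegal
(0,3): no bracket -> illegal
(0,4): flips 1 -> legal
(1,0): no bracket -> illegal
(1,2): flips 1 -> legal
(2,0): no bracket -> illegal
(3,1): no bracket -> illegal
(3,5): no bracket -> illegal
(4,1): flips 2 -> legal
(4,2): flips 3 -> legal
(4,3): flips 2 -> legal
(4,4): flips 3 -> legal
(4,5): no bracket -> illegal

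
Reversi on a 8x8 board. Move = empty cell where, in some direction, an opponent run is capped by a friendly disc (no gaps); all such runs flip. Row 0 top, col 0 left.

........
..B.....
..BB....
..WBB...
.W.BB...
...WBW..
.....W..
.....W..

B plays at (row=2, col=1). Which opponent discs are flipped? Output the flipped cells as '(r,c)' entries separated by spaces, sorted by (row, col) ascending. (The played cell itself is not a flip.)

Answer: (3,2)

Derivation:
Dir NW: first cell '.' (not opp) -> no flip
Dir N: first cell '.' (not opp) -> no flip
Dir NE: first cell 'B' (not opp) -> no flip
Dir W: first cell '.' (not opp) -> no flip
Dir E: first cell 'B' (not opp) -> no flip
Dir SW: first cell '.' (not opp) -> no flip
Dir S: first cell '.' (not opp) -> no flip
Dir SE: opp run (3,2) capped by B -> flip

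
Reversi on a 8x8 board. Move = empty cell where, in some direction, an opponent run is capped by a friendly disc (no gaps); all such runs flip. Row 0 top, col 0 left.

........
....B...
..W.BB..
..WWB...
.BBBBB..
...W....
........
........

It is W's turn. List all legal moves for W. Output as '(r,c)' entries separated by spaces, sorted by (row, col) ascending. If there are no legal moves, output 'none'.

Answer: (1,5) (3,1) (3,5) (5,0) (5,1) (5,2) (5,4) (5,5)

Derivation:
(0,3): no bracket -> illegal
(0,4): no bracket -> illegal
(0,5): no bracket -> illegal
(1,3): no bracket -> illegal
(1,5): flips 1 -> legal
(1,6): no bracket -> illegal
(2,3): no bracket -> illegal
(2,6): no bracket -> illegal
(3,0): no bracket -> illegal
(3,1): flips 1 -> legal
(3,5): flips 2 -> legal
(3,6): no bracket -> illegal
(4,0): no bracket -> illegal
(4,6): no bracket -> illegal
(5,0): flips 1 -> legal
(5,1): flips 1 -> legal
(5,2): flips 1 -> legal
(5,4): flips 1 -> legal
(5,5): flips 1 -> legal
(5,6): no bracket -> illegal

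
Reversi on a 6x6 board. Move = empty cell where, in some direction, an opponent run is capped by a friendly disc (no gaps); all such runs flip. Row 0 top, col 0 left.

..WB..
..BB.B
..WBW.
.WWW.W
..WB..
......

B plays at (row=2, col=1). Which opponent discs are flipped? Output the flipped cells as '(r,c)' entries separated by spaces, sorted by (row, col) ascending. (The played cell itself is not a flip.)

Answer: (2,2) (3,2)

Derivation:
Dir NW: first cell '.' (not opp) -> no flip
Dir N: first cell '.' (not opp) -> no flip
Dir NE: first cell 'B' (not opp) -> no flip
Dir W: first cell '.' (not opp) -> no flip
Dir E: opp run (2,2) capped by B -> flip
Dir SW: first cell '.' (not opp) -> no flip
Dir S: opp run (3,1), next='.' -> no flip
Dir SE: opp run (3,2) capped by B -> flip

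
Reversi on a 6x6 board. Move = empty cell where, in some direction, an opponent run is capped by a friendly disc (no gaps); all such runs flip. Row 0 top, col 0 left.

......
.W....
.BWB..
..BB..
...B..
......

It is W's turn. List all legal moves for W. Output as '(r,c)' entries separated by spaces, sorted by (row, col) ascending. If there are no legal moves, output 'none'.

Answer: (2,0) (2,4) (3,1) (4,2) (4,4)

Derivation:
(1,0): no bracket -> illegal
(1,2): no bracket -> illegal
(1,3): no bracket -> illegal
(1,4): no bracket -> illegal
(2,0): flips 1 -> legal
(2,4): flips 1 -> legal
(3,0): no bracket -> illegal
(3,1): flips 1 -> legal
(3,4): no bracket -> illegal
(4,1): no bracket -> illegal
(4,2): flips 1 -> legal
(4,4): flips 1 -> legal
(5,2): no bracket -> illegal
(5,3): no bracket -> illegal
(5,4): no bracket -> illegal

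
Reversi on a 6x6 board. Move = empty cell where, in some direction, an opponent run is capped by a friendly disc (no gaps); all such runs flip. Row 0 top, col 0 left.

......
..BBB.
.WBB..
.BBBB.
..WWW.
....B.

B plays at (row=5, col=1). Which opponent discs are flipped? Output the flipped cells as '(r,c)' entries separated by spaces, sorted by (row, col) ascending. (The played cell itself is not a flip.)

Dir NW: first cell '.' (not opp) -> no flip
Dir N: first cell '.' (not opp) -> no flip
Dir NE: opp run (4,2) capped by B -> flip
Dir W: first cell '.' (not opp) -> no flip
Dir E: first cell '.' (not opp) -> no flip
Dir SW: edge -> no flip
Dir S: edge -> no flip
Dir SE: edge -> no flip

Answer: (4,2)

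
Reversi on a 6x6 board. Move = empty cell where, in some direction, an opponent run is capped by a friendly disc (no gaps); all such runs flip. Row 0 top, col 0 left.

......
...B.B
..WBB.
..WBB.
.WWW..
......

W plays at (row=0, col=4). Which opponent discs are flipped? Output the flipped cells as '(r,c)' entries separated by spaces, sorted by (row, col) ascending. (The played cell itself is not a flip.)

Dir NW: edge -> no flip
Dir N: edge -> no flip
Dir NE: edge -> no flip
Dir W: first cell '.' (not opp) -> no flip
Dir E: first cell '.' (not opp) -> no flip
Dir SW: opp run (1,3) capped by W -> flip
Dir S: first cell '.' (not opp) -> no flip
Dir SE: opp run (1,5), next=edge -> no flip

Answer: (1,3)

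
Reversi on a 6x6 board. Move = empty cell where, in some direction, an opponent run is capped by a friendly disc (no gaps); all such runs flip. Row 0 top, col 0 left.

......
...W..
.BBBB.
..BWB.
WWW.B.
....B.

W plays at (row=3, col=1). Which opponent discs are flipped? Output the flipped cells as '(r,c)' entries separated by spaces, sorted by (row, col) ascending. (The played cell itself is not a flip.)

Answer: (2,2) (3,2)

Derivation:
Dir NW: first cell '.' (not opp) -> no flip
Dir N: opp run (2,1), next='.' -> no flip
Dir NE: opp run (2,2) capped by W -> flip
Dir W: first cell '.' (not opp) -> no flip
Dir E: opp run (3,2) capped by W -> flip
Dir SW: first cell 'W' (not opp) -> no flip
Dir S: first cell 'W' (not opp) -> no flip
Dir SE: first cell 'W' (not opp) -> no flip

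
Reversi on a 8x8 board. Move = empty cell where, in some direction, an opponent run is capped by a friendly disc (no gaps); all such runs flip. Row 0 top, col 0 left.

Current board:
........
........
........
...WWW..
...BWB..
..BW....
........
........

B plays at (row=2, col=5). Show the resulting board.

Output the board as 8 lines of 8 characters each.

Place B at (2,5); scan 8 dirs for brackets.
Dir NW: first cell '.' (not opp) -> no flip
Dir N: first cell '.' (not opp) -> no flip
Dir NE: first cell '.' (not opp) -> no flip
Dir W: first cell '.' (not opp) -> no flip
Dir E: first cell '.' (not opp) -> no flip
Dir SW: opp run (3,4) capped by B -> flip
Dir S: opp run (3,5) capped by B -> flip
Dir SE: first cell '.' (not opp) -> no flip
All flips: (3,4) (3,5)

Answer: ........
........
.....B..
...WBB..
...BWB..
..BW....
........
........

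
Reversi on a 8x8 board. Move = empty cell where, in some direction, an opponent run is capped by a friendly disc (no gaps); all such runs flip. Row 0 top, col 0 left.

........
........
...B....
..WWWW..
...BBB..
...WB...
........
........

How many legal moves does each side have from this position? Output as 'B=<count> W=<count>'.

Answer: B=9 W=8

Derivation:
-- B to move --
(2,1): flips 1 -> legal
(2,2): flips 1 -> legal
(2,4): flips 1 -> legal
(2,5): flips 2 -> legal
(2,6): flips 1 -> legal
(3,1): no bracket -> illegal
(3,6): no bracket -> illegal
(4,1): flips 1 -> legal
(4,2): no bracket -> illegal
(4,6): no bracket -> illegal
(5,2): flips 1 -> legal
(6,2): flips 1 -> legal
(6,3): flips 1 -> legal
(6,4): no bracket -> illegal
B mobility = 9
-- W to move --
(1,2): flips 1 -> legal
(1,3): flips 1 -> legal
(1,4): flips 1 -> legal
(2,2): no bracket -> illegal
(2,4): no bracket -> illegal
(3,6): no bracket -> illegal
(4,2): no bracket -> illegal
(4,6): no bracket -> illegal
(5,2): flips 1 -> legal
(5,5): flips 3 -> legal
(5,6): flips 1 -> legal
(6,3): no bracket -> illegal
(6,4): flips 2 -> legal
(6,5): flips 2 -> legal
W mobility = 8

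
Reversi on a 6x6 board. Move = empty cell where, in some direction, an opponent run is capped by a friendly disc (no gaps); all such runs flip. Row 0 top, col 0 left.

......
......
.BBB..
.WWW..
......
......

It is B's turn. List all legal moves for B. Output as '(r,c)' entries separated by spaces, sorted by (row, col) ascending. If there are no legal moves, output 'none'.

Answer: (4,0) (4,1) (4,2) (4,3) (4,4)

Derivation:
(2,0): no bracket -> illegal
(2,4): no bracket -> illegal
(3,0): no bracket -> illegal
(3,4): no bracket -> illegal
(4,0): flips 1 -> legal
(4,1): flips 2 -> legal
(4,2): flips 1 -> legal
(4,3): flips 2 -> legal
(4,4): flips 1 -> legal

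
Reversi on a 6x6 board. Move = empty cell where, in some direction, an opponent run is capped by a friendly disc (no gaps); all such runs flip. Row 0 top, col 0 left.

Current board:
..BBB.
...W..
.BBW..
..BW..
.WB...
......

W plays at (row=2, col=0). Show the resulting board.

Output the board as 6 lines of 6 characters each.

Place W at (2,0); scan 8 dirs for brackets.
Dir NW: edge -> no flip
Dir N: first cell '.' (not opp) -> no flip
Dir NE: first cell '.' (not opp) -> no flip
Dir W: edge -> no flip
Dir E: opp run (2,1) (2,2) capped by W -> flip
Dir SW: edge -> no flip
Dir S: first cell '.' (not opp) -> no flip
Dir SE: first cell '.' (not opp) -> no flip
All flips: (2,1) (2,2)

Answer: ..BBB.
...W..
WWWW..
..BW..
.WB...
......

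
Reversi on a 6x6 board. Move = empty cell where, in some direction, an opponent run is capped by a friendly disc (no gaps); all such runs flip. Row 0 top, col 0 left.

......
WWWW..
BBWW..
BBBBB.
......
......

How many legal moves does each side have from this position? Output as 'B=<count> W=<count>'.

Answer: B=7 W=6

Derivation:
-- B to move --
(0,0): flips 3 -> legal
(0,1): flips 3 -> legal
(0,2): flips 3 -> legal
(0,3): flips 3 -> legal
(0,4): flips 2 -> legal
(1,4): flips 1 -> legal
(2,4): flips 2 -> legal
B mobility = 7
-- W to move --
(2,4): no bracket -> illegal
(2,5): no bracket -> illegal
(3,5): no bracket -> illegal
(4,0): flips 3 -> legal
(4,1): flips 3 -> legal
(4,2): flips 1 -> legal
(4,3): flips 3 -> legal
(4,4): flips 1 -> legal
(4,5): flips 1 -> legal
W mobility = 6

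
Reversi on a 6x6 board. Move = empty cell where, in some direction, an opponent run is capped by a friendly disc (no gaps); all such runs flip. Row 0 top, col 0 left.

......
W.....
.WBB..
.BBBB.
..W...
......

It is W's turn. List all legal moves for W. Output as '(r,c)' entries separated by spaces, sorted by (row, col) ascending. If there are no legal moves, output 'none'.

(1,1): no bracket -> illegal
(1,2): flips 2 -> legal
(1,3): no bracket -> illegal
(1,4): no bracket -> illegal
(2,0): flips 1 -> legal
(2,4): flips 3 -> legal
(2,5): no bracket -> illegal
(3,0): no bracket -> illegal
(3,5): no bracket -> illegal
(4,0): no bracket -> illegal
(4,1): flips 1 -> legal
(4,3): flips 1 -> legal
(4,4): no bracket -> illegal
(4,5): no bracket -> illegal

Answer: (1,2) (2,0) (2,4) (4,1) (4,3)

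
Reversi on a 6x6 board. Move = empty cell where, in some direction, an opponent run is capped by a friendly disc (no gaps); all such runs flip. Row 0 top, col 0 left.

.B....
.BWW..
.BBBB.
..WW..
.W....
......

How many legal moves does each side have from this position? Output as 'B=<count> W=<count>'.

-- B to move --
(0,2): flips 2 -> legal
(0,3): flips 2 -> legal
(0,4): flips 1 -> legal
(1,4): flips 2 -> legal
(3,0): no bracket -> illegal
(3,1): no bracket -> illegal
(3,4): no bracket -> illegal
(4,0): no bracket -> illegal
(4,2): flips 2 -> legal
(4,3): flips 2 -> legal
(4,4): flips 1 -> legal
(5,0): flips 2 -> legal
(5,1): no bracket -> illegal
(5,2): no bracket -> illegal
B mobility = 8
-- W to move --
(0,0): flips 2 -> legal
(0,2): no bracket -> illegal
(1,0): flips 2 -> legal
(1,4): flips 1 -> legal
(1,5): flips 1 -> legal
(2,0): no bracket -> illegal
(2,5): no bracket -> illegal
(3,0): flips 1 -> legal
(3,1): flips 1 -> legal
(3,4): flips 1 -> legal
(3,5): flips 1 -> legal
W mobility = 8

Answer: B=8 W=8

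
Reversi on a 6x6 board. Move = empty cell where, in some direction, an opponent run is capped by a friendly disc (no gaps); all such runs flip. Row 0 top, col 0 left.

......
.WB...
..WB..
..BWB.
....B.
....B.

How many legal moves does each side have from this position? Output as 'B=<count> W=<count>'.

-- B to move --
(0,0): flips 3 -> legal
(0,1): no bracket -> illegal
(0,2): no bracket -> illegal
(1,0): flips 1 -> legal
(1,3): no bracket -> illegal
(2,0): no bracket -> illegal
(2,1): flips 1 -> legal
(2,4): no bracket -> illegal
(3,1): no bracket -> illegal
(4,2): no bracket -> illegal
(4,3): flips 1 -> legal
B mobility = 4
-- W to move --
(0,1): no bracket -> illegal
(0,2): flips 1 -> legal
(0,3): no bracket -> illegal
(1,3): flips 2 -> legal
(1,4): no bracket -> illegal
(2,1): no bracket -> illegal
(2,4): flips 1 -> legal
(2,5): no bracket -> illegal
(3,1): flips 1 -> legal
(3,5): flips 1 -> legal
(4,1): no bracket -> illegal
(4,2): flips 1 -> legal
(4,3): no bracket -> illegal
(4,5): no bracket -> illegal
(5,3): no bracket -> illegal
(5,5): flips 1 -> legal
W mobility = 7

Answer: B=4 W=7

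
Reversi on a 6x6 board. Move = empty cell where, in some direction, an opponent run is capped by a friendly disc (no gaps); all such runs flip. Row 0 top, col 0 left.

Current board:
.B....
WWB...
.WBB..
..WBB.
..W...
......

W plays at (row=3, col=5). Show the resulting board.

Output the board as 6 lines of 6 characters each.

Answer: .B....
WWB...
.WBB..
..WWWW
..W...
......

Derivation:
Place W at (3,5); scan 8 dirs for brackets.
Dir NW: first cell '.' (not opp) -> no flip
Dir N: first cell '.' (not opp) -> no flip
Dir NE: edge -> no flip
Dir W: opp run (3,4) (3,3) capped by W -> flip
Dir E: edge -> no flip
Dir SW: first cell '.' (not opp) -> no flip
Dir S: first cell '.' (not opp) -> no flip
Dir SE: edge -> no flip
All flips: (3,3) (3,4)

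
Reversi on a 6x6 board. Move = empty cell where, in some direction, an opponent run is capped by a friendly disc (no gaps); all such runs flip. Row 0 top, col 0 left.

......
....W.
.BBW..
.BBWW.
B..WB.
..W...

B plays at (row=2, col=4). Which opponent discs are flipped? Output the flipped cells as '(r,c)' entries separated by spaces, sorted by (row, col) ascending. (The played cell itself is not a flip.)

Dir NW: first cell '.' (not opp) -> no flip
Dir N: opp run (1,4), next='.' -> no flip
Dir NE: first cell '.' (not opp) -> no flip
Dir W: opp run (2,3) capped by B -> flip
Dir E: first cell '.' (not opp) -> no flip
Dir SW: opp run (3,3), next='.' -> no flip
Dir S: opp run (3,4) capped by B -> flip
Dir SE: first cell '.' (not opp) -> no flip

Answer: (2,3) (3,4)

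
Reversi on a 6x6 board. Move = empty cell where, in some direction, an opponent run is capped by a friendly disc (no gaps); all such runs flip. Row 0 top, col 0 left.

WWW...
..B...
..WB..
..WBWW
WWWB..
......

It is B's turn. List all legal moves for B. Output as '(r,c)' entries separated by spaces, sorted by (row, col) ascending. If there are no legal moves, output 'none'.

(0,3): no bracket -> illegal
(1,0): no bracket -> illegal
(1,1): flips 1 -> legal
(1,3): no bracket -> illegal
(2,1): flips 2 -> legal
(2,4): no bracket -> illegal
(2,5): flips 1 -> legal
(3,0): no bracket -> illegal
(3,1): flips 1 -> legal
(4,4): no bracket -> illegal
(4,5): flips 1 -> legal
(5,0): flips 2 -> legal
(5,1): flips 1 -> legal
(5,2): flips 3 -> legal
(5,3): no bracket -> illegal

Answer: (1,1) (2,1) (2,5) (3,1) (4,5) (5,0) (5,1) (5,2)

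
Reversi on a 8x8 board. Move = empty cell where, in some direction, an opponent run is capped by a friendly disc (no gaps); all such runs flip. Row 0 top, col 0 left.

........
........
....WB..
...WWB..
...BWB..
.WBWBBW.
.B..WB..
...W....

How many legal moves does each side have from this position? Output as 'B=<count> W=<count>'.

-- B to move --
(1,3): flips 1 -> legal
(1,4): flips 3 -> legal
(1,5): no bracket -> illegal
(2,2): flips 2 -> legal
(2,3): flips 3 -> legal
(3,2): flips 2 -> legal
(4,0): no bracket -> illegal
(4,1): flips 1 -> legal
(4,2): no bracket -> illegal
(4,6): no bracket -> illegal
(4,7): flips 1 -> legal
(5,0): flips 1 -> legal
(5,7): flips 1 -> legal
(6,0): no bracket -> illegal
(6,2): flips 2 -> legal
(6,3): flips 2 -> legal
(6,6): no bracket -> illegal
(6,7): flips 1 -> legal
(7,2): no bracket -> illegal
(7,4): flips 1 -> legal
(7,5): no bracket -> illegal
B mobility = 13
-- W to move --
(1,4): no bracket -> illegal
(1,5): no bracket -> illegal
(1,6): flips 1 -> legal
(2,6): flips 2 -> legal
(3,2): no bracket -> illegal
(3,6): flips 1 -> legal
(4,1): no bracket -> illegal
(4,2): flips 1 -> legal
(4,6): flips 3 -> legal
(5,0): no bracket -> illegal
(6,0): no bracket -> illegal
(6,2): no bracket -> illegal
(6,3): no bracket -> illegal
(6,6): flips 2 -> legal
(7,0): flips 3 -> legal
(7,1): flips 1 -> legal
(7,2): no bracket -> illegal
(7,4): flips 1 -> legal
(7,5): no bracket -> illegal
(7,6): no bracket -> illegal
W mobility = 9

Answer: B=13 W=9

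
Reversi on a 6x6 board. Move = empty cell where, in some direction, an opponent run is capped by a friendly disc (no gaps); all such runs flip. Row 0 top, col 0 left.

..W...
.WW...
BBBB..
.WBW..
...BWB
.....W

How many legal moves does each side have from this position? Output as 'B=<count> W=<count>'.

Answer: B=8 W=6

Derivation:
-- B to move --
(0,0): flips 1 -> legal
(0,1): flips 2 -> legal
(0,3): flips 1 -> legal
(1,0): no bracket -> illegal
(1,3): no bracket -> illegal
(2,4): no bracket -> illegal
(3,0): flips 1 -> legal
(3,4): flips 1 -> legal
(3,5): no bracket -> illegal
(4,0): flips 1 -> legal
(4,1): flips 1 -> legal
(4,2): flips 1 -> legal
(5,3): no bracket -> illegal
(5,4): no bracket -> illegal
B mobility = 8
-- W to move --
(1,0): no bracket -> illegal
(1,3): flips 2 -> legal
(1,4): no bracket -> illegal
(2,4): no bracket -> illegal
(3,0): flips 1 -> legal
(3,4): flips 1 -> legal
(3,5): flips 1 -> legal
(4,1): no bracket -> illegal
(4,2): flips 3 -> legal
(5,2): no bracket -> illegal
(5,3): flips 1 -> legal
(5,4): no bracket -> illegal
W mobility = 6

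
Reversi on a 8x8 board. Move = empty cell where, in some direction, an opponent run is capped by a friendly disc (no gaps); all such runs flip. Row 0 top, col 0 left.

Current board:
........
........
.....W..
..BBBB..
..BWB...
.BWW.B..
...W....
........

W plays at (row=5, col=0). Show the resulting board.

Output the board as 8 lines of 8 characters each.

Answer: ........
........
.....W..
..BBBB..
..BWB...
WWWW.B..
...W....
........

Derivation:
Place W at (5,0); scan 8 dirs for brackets.
Dir NW: edge -> no flip
Dir N: first cell '.' (not opp) -> no flip
Dir NE: first cell '.' (not opp) -> no flip
Dir W: edge -> no flip
Dir E: opp run (5,1) capped by W -> flip
Dir SW: edge -> no flip
Dir S: first cell '.' (not opp) -> no flip
Dir SE: first cell '.' (not opp) -> no flip
All flips: (5,1)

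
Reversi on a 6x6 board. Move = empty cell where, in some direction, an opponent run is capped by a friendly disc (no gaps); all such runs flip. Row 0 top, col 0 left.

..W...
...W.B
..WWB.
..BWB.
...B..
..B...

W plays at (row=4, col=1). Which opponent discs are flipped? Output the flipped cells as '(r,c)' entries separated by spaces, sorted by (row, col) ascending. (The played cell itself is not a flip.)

Answer: (3,2)

Derivation:
Dir NW: first cell '.' (not opp) -> no flip
Dir N: first cell '.' (not opp) -> no flip
Dir NE: opp run (3,2) capped by W -> flip
Dir W: first cell '.' (not opp) -> no flip
Dir E: first cell '.' (not opp) -> no flip
Dir SW: first cell '.' (not opp) -> no flip
Dir S: first cell '.' (not opp) -> no flip
Dir SE: opp run (5,2), next=edge -> no flip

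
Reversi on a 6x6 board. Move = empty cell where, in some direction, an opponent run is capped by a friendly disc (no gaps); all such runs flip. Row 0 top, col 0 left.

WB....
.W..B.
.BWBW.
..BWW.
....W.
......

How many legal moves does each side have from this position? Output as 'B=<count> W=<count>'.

Answer: B=6 W=7

Derivation:
-- B to move --
(0,2): no bracket -> illegal
(1,0): no bracket -> illegal
(1,2): flips 1 -> legal
(1,3): no bracket -> illegal
(1,5): no bracket -> illegal
(2,0): no bracket -> illegal
(2,5): flips 1 -> legal
(3,1): no bracket -> illegal
(3,5): flips 2 -> legal
(4,2): no bracket -> illegal
(4,3): flips 1 -> legal
(4,5): flips 1 -> legal
(5,3): no bracket -> illegal
(5,4): flips 3 -> legal
(5,5): no bracket -> illegal
B mobility = 6
-- W to move --
(0,2): flips 1 -> legal
(0,3): no bracket -> illegal
(0,4): flips 1 -> legal
(0,5): no bracket -> illegal
(1,0): no bracket -> illegal
(1,2): flips 1 -> legal
(1,3): flips 1 -> legal
(1,5): no bracket -> illegal
(2,0): flips 1 -> legal
(2,5): no bracket -> illegal
(3,0): no bracket -> illegal
(3,1): flips 2 -> legal
(4,1): no bracket -> illegal
(4,2): flips 1 -> legal
(4,3): no bracket -> illegal
W mobility = 7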